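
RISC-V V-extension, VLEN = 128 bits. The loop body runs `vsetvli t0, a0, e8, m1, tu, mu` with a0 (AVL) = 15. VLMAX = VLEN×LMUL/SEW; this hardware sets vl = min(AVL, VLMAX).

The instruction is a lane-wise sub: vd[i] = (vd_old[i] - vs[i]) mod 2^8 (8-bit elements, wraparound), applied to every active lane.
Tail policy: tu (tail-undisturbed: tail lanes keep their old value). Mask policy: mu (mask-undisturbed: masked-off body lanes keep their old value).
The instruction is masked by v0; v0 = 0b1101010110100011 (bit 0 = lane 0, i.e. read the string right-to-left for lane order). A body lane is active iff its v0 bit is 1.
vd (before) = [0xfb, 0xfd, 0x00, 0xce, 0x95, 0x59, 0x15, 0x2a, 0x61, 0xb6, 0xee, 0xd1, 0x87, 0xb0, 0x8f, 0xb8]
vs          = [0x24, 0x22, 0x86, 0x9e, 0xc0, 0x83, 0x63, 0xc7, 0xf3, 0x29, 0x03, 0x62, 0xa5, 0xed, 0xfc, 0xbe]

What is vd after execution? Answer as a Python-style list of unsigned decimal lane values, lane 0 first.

VLMAX = (128 × 1) / 8 = 16 lanes
vl ← min(15, 16) = 15
lane  0: sub(0xfb,0x24) ⇒ 0xd7
lane  1: sub(0xfd,0x22) ⇒ 0xdb
lane  2: mask-off/keep ⇒ 0x00
lane  3: mask-off/keep ⇒ 0xce
lane  4: mask-off/keep ⇒ 0x95
lane  5: sub(0x59,0x83) ⇒ 0xd6
lane  6: mask-off/keep ⇒ 0x15
lane  7: sub(0x2a,0xc7) ⇒ 0x63
lane  8: sub(0x61,0xf3) ⇒ 0x6e
lane  9: mask-off/keep ⇒ 0xb6
lane 10: sub(0xee,0x03) ⇒ 0xeb
lane 11: mask-off/keep ⇒ 0xd1
lane 12: sub(0x87,0xa5) ⇒ 0xe2
lane 13: mask-off/keep ⇒ 0xb0
lane 14: sub(0x8f,0xfc) ⇒ 0x93
lane 15: tail/keep ⇒ 0xb8

vd = [215, 219, 0, 206, 149, 214, 21, 99, 110, 182, 235, 209, 226, 176, 147, 184]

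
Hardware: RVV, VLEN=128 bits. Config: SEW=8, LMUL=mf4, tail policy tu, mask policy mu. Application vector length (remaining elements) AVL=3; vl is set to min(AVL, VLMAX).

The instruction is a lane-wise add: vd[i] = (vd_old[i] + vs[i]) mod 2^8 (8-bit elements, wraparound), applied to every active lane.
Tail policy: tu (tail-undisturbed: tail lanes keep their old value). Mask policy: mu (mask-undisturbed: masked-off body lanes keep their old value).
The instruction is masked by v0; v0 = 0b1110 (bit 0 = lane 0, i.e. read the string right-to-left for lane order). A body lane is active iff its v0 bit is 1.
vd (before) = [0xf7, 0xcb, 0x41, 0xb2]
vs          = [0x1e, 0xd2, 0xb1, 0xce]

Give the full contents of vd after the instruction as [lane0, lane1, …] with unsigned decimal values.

vd = [247, 157, 242, 178]

VLMAX = VLEN×LMUL/SEW = 128×1/4/8 = 4
AVL=3 ≤ VLMAX=4, so vl = 3
  i=0: mask-off/keep → 247
  i=1: add(0xcb,0xd2) → 157
  i=2: add(0x41,0xb1) → 242
  i=3: tail/keep → 178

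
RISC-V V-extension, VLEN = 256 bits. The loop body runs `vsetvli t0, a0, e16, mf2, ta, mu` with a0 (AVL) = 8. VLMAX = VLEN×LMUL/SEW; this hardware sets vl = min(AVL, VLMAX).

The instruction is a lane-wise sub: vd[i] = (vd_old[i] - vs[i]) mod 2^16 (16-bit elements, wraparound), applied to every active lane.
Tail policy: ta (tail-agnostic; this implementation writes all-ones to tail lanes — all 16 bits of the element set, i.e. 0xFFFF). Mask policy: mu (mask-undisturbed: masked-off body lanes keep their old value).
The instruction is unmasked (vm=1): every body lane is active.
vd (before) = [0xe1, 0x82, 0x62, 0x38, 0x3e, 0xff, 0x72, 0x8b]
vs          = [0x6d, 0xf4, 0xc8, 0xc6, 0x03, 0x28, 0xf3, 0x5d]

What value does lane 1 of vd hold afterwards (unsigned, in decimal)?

vd[1] = 65422

VLMAX = (256 × 1/2) / 16 = 8 lanes
vl = min(AVL, VLMAX) = min(8, 8) = 8
vd[0] sub(0xe1,0x6d) -> 0x74
vd[1] sub(0x82,0xf4) -> 0xff8e
vd[2] sub(0x62,0xc8) -> 0xff9a
vd[3] sub(0x38,0xc6) -> 0xff72
vd[4] sub(0x3e,0x03) -> 0x3b
vd[5] sub(0xff,0x28) -> 0xd7
vd[6] sub(0x72,0xf3) -> 0xff7f
vd[7] sub(0x8b,0x5d) -> 0x2e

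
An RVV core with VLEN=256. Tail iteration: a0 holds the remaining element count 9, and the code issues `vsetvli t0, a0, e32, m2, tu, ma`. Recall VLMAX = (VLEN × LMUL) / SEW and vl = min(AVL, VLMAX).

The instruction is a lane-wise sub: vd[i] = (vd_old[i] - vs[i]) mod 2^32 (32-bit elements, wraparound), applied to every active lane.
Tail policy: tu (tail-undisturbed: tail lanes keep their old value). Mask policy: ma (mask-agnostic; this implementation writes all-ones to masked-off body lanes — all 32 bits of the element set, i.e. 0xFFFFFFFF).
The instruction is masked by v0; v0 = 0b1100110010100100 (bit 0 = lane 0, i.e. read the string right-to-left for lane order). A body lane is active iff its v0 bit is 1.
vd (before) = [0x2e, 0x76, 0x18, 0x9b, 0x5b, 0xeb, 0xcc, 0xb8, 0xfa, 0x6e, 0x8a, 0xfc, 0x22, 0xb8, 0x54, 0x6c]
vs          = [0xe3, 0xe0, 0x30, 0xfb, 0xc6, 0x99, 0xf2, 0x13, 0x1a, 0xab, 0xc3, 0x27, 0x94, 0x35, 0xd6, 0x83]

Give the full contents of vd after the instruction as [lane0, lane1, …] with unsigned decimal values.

VLMAX = (256 × 2) / 32 = 16 lanes
vl ← min(9, 16) = 9
[0] mask-off/ones = 0xffffffff
[1] mask-off/ones = 0xffffffff
[2] sub(0x18,0x30) = 0xffffffe8
[3] mask-off/ones = 0xffffffff
[4] mask-off/ones = 0xffffffff
[5] sub(0xeb,0x99) = 0x52
[6] mask-off/ones = 0xffffffff
[7] sub(0xb8,0x13) = 0xa5
[8] mask-off/ones = 0xffffffff
[9] tail/keep = 0x6e
[10] tail/keep = 0x8a
[11] tail/keep = 0xfc
[12] tail/keep = 0x22
[13] tail/keep = 0xb8
[14] tail/keep = 0x54
[15] tail/keep = 0x6c

vd = [4294967295, 4294967295, 4294967272, 4294967295, 4294967295, 82, 4294967295, 165, 4294967295, 110, 138, 252, 34, 184, 84, 108]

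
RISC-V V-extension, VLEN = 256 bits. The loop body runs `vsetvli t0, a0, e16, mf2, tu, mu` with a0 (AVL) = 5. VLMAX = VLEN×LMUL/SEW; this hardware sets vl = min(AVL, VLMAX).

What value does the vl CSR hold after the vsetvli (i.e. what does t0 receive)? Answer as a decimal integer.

vl = 5

lanes per group: 256·1/2/16 = 8
AVL=5 ≤ VLMAX=8, so vl = 5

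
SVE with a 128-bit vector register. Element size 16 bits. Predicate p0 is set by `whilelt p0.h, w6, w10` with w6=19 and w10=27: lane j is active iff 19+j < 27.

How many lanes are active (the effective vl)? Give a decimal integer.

128-bit reg / 16-bit elem → 8 lanes
p0[j] = (19+j < 27); true for j=0..7 → 8 lanes set

vl = 8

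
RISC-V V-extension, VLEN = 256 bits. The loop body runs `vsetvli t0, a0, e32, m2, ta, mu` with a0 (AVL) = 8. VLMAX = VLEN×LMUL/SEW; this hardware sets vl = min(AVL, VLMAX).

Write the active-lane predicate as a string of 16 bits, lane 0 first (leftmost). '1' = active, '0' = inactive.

VLMAX = (256 × 2) / 32 = 16 lanes
AVL=8 ≤ VLMAX=16, so vl = 8
bits (lane 0 leftmost): 1111111100000000

predicate = 1111111100000000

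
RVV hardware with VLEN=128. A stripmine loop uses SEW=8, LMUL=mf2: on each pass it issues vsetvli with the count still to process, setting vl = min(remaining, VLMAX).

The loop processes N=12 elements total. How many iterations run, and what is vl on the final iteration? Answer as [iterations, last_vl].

[iterations, last_vl] = [2, 4]

VLMAX = (128 × 1/2) / 8 = 8 lanes
iterations = ceil(12/8) = 2; final-pass vl = 4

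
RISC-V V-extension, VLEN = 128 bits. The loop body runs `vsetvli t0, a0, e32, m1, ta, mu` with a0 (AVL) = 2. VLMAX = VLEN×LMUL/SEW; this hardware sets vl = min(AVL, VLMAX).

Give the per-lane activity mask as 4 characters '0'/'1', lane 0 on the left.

predicate = 1100

VLMAX = VLEN×LMUL/SEW = 128×1/32 = 4
AVL=2 ≤ VLMAX=4, so vl = 2
bits (lane 0 leftmost): 1100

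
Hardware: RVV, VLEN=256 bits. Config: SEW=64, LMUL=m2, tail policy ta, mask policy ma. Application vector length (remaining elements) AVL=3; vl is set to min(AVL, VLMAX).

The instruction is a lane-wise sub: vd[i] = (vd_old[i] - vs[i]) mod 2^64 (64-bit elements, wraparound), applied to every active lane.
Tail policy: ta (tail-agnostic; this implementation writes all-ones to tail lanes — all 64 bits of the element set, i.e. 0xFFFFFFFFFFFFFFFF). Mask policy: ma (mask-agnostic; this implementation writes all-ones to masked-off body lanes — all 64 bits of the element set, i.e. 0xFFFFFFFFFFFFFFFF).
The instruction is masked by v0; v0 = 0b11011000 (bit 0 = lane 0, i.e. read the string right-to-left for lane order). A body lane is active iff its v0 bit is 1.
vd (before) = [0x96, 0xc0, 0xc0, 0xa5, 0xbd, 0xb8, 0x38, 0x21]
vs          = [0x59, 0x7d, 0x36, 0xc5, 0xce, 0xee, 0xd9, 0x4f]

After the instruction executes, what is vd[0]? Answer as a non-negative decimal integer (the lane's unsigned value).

vd[0] = 18446744073709551615

VLMAX = (256 × 2) / 64 = 8 lanes
vl = min(AVL, VLMAX) = min(3, 8) = 3
lane  0: mask-off/ones ⇒ 0xffffffffffffffff
lane  1: mask-off/ones ⇒ 0xffffffffffffffff
lane  2: mask-off/ones ⇒ 0xffffffffffffffff
lane  3: tail/ones ⇒ 0xffffffffffffffff
lane  4: tail/ones ⇒ 0xffffffffffffffff
lane  5: tail/ones ⇒ 0xffffffffffffffff
lane  6: tail/ones ⇒ 0xffffffffffffffff
lane  7: tail/ones ⇒ 0xffffffffffffffff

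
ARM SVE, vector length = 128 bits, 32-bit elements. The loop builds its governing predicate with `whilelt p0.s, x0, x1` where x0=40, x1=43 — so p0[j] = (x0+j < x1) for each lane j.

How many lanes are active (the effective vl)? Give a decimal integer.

128-bit reg / 32-bit elem → 4 lanes
active while 40+j < 43, i.e. j ∈ [0,3) capped at 4 ⇒ 3

vl = 3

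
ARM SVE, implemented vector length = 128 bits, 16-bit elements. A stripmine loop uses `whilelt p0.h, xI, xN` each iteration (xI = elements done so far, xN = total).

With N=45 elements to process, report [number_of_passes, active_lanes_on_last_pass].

[iterations, last_vl] = [6, 5]

register lanes = 128/16 = 8
iterations = ceil(45/8) = 6; final-pass vl = 5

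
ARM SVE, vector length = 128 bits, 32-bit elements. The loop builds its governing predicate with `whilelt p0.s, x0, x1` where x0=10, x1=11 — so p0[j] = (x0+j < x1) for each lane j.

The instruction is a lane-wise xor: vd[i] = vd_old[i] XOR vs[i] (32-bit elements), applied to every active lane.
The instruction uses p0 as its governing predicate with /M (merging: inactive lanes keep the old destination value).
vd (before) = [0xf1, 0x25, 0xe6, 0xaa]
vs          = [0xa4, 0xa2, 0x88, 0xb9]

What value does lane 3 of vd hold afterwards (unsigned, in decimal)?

register lanes = 128/32 = 4
active while 10+j < 11, i.e. j ∈ [0,1) capped at 4 ⇒ 1
lane  0: xor(0xf1,0xa4) ⇒ 0x55
lane  1: tail/keep ⇒ 0x25
lane  2: tail/keep ⇒ 0xe6
lane  3: tail/keep ⇒ 0xaa

vd[3] = 170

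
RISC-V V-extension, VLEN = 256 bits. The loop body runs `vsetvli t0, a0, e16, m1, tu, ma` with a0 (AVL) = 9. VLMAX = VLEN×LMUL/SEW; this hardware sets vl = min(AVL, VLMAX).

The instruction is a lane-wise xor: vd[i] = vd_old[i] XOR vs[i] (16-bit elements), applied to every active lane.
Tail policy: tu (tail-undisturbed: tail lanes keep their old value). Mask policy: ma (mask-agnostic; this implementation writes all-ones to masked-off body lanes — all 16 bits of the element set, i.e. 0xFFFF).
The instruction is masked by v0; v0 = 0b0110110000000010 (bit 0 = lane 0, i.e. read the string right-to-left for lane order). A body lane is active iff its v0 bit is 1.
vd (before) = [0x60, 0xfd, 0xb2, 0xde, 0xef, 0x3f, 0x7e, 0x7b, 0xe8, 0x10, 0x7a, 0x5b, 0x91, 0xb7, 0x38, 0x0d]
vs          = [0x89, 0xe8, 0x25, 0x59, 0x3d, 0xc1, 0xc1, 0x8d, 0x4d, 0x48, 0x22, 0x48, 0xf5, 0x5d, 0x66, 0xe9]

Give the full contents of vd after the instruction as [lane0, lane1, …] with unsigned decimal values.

vd = [65535, 21, 65535, 65535, 65535, 65535, 65535, 65535, 65535, 16, 122, 91, 145, 183, 56, 13]

lanes per group: 256·1/16 = 16
vl = min(AVL, VLMAX) = min(9, 16) = 9
vd[0] mask-off/ones -> 0xffff
vd[1] xor(0xfd,0xe8) -> 0x15
vd[2] mask-off/ones -> 0xffff
vd[3] mask-off/ones -> 0xffff
vd[4] mask-off/ones -> 0xffff
vd[5] mask-off/ones -> 0xffff
vd[6] mask-off/ones -> 0xffff
vd[7] mask-off/ones -> 0xffff
vd[8] mask-off/ones -> 0xffff
vd[9] tail/keep -> 0x10
vd[10] tail/keep -> 0x7a
vd[11] tail/keep -> 0x5b
vd[12] tail/keep -> 0x91
vd[13] tail/keep -> 0xb7
vd[14] tail/keep -> 0x38
vd[15] tail/keep -> 0x0d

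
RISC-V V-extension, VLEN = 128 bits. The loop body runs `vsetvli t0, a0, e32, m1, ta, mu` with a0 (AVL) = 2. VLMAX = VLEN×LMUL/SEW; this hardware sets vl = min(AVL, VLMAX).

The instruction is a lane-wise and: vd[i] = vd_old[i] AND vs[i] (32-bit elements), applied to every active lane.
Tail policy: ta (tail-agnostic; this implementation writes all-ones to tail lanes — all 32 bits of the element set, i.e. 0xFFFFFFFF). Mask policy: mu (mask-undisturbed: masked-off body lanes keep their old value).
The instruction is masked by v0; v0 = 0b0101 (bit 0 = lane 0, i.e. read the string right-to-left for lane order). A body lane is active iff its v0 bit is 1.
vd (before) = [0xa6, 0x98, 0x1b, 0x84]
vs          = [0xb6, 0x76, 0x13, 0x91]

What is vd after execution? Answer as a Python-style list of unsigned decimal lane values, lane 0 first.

VLMAX = (128 × 1) / 32 = 4 lanes
vl = min(AVL, VLMAX) = min(2, 4) = 2
[0] and(0xa6,0xb6) = 0xa6
[1] mask-off/keep = 0x98
[2] tail/ones = 0xffffffff
[3] tail/ones = 0xffffffff

vd = [166, 152, 4294967295, 4294967295]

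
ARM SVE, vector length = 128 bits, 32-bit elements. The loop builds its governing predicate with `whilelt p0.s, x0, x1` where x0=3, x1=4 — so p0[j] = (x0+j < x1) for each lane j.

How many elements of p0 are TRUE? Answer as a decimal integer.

vl = 1

register lanes = 128/32 = 4
p0[j] = (3+j < 4); true for j=0..0 → 1 lanes set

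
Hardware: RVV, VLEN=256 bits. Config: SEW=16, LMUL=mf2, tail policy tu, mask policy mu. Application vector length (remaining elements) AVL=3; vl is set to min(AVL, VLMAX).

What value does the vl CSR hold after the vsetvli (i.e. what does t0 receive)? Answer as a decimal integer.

VLMAX = (256 × 1/2) / 16 = 8 lanes
vl = min(AVL, VLMAX) = min(3, 8) = 3

vl = 3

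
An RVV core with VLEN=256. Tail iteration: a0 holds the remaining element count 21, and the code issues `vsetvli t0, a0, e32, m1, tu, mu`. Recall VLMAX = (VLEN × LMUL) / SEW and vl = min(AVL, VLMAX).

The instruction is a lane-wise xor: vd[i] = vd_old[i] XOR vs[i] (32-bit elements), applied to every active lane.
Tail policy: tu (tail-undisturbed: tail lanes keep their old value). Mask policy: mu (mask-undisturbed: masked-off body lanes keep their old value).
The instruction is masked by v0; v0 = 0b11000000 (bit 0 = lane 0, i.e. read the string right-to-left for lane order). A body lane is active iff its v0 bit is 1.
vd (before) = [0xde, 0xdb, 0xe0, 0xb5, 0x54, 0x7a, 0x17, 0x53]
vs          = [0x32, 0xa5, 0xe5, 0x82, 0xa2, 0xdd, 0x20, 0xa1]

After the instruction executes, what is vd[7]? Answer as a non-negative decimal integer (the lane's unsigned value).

VLMAX = VLEN×LMUL/SEW = 256×1/32 = 8
vl = min(AVL, VLMAX) = min(21, 8) = 8
vd[0] mask-off/keep -> 0xde
vd[1] mask-off/keep -> 0xdb
vd[2] mask-off/keep -> 0xe0
vd[3] mask-off/keep -> 0xb5
vd[4] mask-off/keep -> 0x54
vd[5] mask-off/keep -> 0x7a
vd[6] xor(0x17,0x20) -> 0x37
vd[7] xor(0x53,0xa1) -> 0xf2

vd[7] = 242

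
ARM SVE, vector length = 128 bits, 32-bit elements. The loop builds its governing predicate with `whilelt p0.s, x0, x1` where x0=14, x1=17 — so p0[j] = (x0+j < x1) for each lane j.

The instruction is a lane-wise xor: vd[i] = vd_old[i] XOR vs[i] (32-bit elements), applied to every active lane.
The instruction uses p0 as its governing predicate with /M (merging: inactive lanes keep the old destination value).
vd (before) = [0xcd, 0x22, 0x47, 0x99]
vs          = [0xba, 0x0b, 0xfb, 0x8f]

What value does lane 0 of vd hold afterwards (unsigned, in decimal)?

vd[0] = 119

register lanes = 128/32 = 4
p0[j] = (14+j < 17); true for j=0..2 → 3 lanes set
vd[0] xor(0xcd,0xba) -> 0x77
vd[1] xor(0x22,0x0b) -> 0x29
vd[2] xor(0x47,0xfb) -> 0xbc
vd[3] tail/keep -> 0x99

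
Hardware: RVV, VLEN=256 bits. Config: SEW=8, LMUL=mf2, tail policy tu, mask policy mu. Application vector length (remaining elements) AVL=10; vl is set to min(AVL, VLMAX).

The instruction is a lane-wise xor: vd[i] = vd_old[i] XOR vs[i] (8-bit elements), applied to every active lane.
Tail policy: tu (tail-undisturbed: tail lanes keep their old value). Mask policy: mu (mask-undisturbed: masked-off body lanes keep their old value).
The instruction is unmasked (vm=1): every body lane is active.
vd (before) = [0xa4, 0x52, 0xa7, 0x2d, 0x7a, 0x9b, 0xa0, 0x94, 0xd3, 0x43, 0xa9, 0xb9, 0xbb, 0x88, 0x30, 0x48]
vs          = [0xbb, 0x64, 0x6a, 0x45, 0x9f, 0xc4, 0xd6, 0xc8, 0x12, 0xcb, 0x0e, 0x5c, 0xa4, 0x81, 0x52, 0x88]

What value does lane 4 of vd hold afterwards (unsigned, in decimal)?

vd[4] = 229

VLMAX = VLEN×LMUL/SEW = 256×1/2/8 = 16
AVL=10 ≤ VLMAX=16, so vl = 10
  i=0: xor(0xa4,0xbb) → 31
  i=1: xor(0x52,0x64) → 54
  i=2: xor(0xa7,0x6a) → 205
  i=3: xor(0x2d,0x45) → 104
  i=4: xor(0x7a,0x9f) → 229
  i=5: xor(0x9b,0xc4) → 95
  i=6: xor(0xa0,0xd6) → 118
  i=7: xor(0x94,0xc8) → 92
  i=8: xor(0xd3,0x12) → 193
  i=9: xor(0x43,0xcb) → 136
  i=10: tail/keep → 169
  i=11: tail/keep → 185
  i=12: tail/keep → 187
  i=13: tail/keep → 136
  i=14: tail/keep → 48
  i=15: tail/keep → 72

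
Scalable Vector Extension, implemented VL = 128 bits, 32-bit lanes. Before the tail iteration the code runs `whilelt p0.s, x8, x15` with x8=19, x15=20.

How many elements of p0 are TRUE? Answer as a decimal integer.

vl = 1

128-bit reg / 32-bit elem → 4 lanes
p0[j] = (19+j < 20); true for j=0..0 → 1 lanes set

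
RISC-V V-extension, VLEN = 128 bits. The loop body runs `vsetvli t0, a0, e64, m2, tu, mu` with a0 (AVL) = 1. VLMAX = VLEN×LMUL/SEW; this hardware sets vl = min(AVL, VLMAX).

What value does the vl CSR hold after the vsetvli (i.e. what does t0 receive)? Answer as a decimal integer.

lanes per group: 128·2/64 = 4
AVL=1 ≤ VLMAX=4, so vl = 1

vl = 1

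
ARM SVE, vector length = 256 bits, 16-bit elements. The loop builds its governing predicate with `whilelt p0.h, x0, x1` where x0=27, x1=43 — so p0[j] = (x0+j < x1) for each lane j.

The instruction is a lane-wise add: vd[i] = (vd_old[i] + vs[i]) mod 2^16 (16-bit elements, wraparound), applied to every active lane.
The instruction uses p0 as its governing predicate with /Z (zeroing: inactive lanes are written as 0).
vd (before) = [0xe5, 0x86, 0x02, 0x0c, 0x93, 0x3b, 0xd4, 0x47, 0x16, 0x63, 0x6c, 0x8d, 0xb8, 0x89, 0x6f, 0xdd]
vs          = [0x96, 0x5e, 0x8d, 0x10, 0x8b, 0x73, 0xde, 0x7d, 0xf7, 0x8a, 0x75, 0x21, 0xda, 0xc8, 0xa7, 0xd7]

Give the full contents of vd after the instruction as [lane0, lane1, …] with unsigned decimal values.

256-bit reg / 16-bit elem → 16 lanes
p0[j] = (27+j < 43); true for j=0..15 → 16 lanes set
  i=0: add(0xe5,0x96) → 379
  i=1: add(0x86,0x5e) → 228
  i=2: add(0x02,0x8d) → 143
  i=3: add(0x0c,0x10) → 28
  i=4: add(0x93,0x8b) → 286
  i=5: add(0x3b,0x73) → 174
  i=6: add(0xd4,0xde) → 434
  i=7: add(0x47,0x7d) → 196
  i=8: add(0x16,0xf7) → 269
  i=9: add(0x63,0x8a) → 237
  i=10: add(0x6c,0x75) → 225
  i=11: add(0x8d,0x21) → 174
  i=12: add(0xb8,0xda) → 402
  i=13: add(0x89,0xc8) → 337
  i=14: add(0x6f,0xa7) → 278
  i=15: add(0xdd,0xd7) → 436

vd = [379, 228, 143, 28, 286, 174, 434, 196, 269, 237, 225, 174, 402, 337, 278, 436]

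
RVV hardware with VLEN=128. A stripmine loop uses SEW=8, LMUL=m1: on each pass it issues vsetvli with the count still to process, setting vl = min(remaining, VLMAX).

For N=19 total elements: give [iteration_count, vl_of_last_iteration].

VLMAX = (128 × 1) / 8 = 16 lanes
N=19: ⌈19/16⌉ = 2 iters; last vl = 19 − 1×16 = 3

[iterations, last_vl] = [2, 3]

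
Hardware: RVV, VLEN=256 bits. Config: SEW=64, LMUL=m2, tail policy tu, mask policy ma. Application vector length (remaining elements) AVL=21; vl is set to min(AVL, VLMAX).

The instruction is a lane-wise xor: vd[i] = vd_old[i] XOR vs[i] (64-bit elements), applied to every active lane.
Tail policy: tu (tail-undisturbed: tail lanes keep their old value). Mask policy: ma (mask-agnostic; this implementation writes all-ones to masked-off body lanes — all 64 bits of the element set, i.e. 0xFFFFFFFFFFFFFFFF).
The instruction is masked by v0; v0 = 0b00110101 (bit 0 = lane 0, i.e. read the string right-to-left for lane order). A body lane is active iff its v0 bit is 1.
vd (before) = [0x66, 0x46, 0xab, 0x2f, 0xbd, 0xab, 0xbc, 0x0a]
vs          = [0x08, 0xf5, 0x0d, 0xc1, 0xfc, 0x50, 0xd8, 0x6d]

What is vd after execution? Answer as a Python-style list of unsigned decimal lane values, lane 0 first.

vd = [110, 18446744073709551615, 166, 18446744073709551615, 65, 251, 18446744073709551615, 18446744073709551615]

VLMAX = (256 × 2) / 64 = 8 lanes
AVL=21 > VLMAX=8, so vl = 8
[0] xor(0x66,0x08) = 0x6e
[1] mask-off/ones = 0xffffffffffffffff
[2] xor(0xab,0x0d) = 0xa6
[3] mask-off/ones = 0xffffffffffffffff
[4] xor(0xbd,0xfc) = 0x41
[5] xor(0xab,0x50) = 0xfb
[6] mask-off/ones = 0xffffffffffffffff
[7] mask-off/ones = 0xffffffffffffffff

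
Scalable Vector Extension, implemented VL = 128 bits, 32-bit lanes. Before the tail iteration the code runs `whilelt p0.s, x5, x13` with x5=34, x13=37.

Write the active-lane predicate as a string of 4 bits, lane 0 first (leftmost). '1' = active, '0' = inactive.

lane count: 128 div 32 = 4
p0[j] = (34+j < 37); true for j=0..2 → 3 lanes set
bits (lane 0 leftmost): 1110

predicate = 1110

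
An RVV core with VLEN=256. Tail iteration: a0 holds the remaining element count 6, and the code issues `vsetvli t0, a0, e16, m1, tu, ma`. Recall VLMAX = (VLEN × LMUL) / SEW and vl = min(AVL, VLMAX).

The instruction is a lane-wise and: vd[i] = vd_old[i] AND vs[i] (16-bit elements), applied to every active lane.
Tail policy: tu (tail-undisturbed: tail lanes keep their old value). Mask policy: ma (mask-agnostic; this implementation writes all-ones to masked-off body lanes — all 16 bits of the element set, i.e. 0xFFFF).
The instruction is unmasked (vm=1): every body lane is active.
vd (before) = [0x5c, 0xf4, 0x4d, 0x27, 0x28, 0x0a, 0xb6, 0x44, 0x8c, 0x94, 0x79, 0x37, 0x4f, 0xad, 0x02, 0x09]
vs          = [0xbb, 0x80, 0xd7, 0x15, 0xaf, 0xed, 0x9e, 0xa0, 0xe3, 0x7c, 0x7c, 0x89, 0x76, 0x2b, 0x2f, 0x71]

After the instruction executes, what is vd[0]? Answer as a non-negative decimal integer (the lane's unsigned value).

vd[0] = 24

VLMAX = (256 × 1) / 16 = 16 lanes
vl = min(AVL, VLMAX) = min(6, 16) = 6
lane  0: and(0x5c,0xbb) ⇒ 0x18
lane  1: and(0xf4,0x80) ⇒ 0x80
lane  2: and(0x4d,0xd7) ⇒ 0x45
lane  3: and(0x27,0x15) ⇒ 0x05
lane  4: and(0x28,0xaf) ⇒ 0x28
lane  5: and(0x0a,0xed) ⇒ 0x08
lane  6: tail/keep ⇒ 0xb6
lane  7: tail/keep ⇒ 0x44
lane  8: tail/keep ⇒ 0x8c
lane  9: tail/keep ⇒ 0x94
lane 10: tail/keep ⇒ 0x79
lane 11: tail/keep ⇒ 0x37
lane 12: tail/keep ⇒ 0x4f
lane 13: tail/keep ⇒ 0xad
lane 14: tail/keep ⇒ 0x02
lane 15: tail/keep ⇒ 0x09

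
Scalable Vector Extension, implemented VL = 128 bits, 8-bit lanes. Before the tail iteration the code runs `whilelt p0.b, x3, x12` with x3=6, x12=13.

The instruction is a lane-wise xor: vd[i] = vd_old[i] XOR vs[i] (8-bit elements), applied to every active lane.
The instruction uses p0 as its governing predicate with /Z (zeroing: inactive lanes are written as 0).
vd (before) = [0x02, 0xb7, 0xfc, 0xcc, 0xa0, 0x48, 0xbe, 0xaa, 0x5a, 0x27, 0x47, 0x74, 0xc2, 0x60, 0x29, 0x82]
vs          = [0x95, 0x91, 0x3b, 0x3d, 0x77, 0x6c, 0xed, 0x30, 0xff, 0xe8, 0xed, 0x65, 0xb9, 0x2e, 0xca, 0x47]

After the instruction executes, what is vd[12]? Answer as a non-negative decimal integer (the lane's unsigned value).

register lanes = 128/8 = 16
p0[j] = (6+j < 13); true for j=0..6 → 7 lanes set
lane  0: xor(0x02,0x95) ⇒ 0x97
lane  1: xor(0xb7,0x91) ⇒ 0x26
lane  2: xor(0xfc,0x3b) ⇒ 0xc7
lane  3: xor(0xcc,0x3d) ⇒ 0xf1
lane  4: xor(0xa0,0x77) ⇒ 0xd7
lane  5: xor(0x48,0x6c) ⇒ 0x24
lane  6: xor(0xbe,0xed) ⇒ 0x53
lane  7: tail/zero ⇒ 0x00
lane  8: tail/zero ⇒ 0x00
lane  9: tail/zero ⇒ 0x00
lane 10: tail/zero ⇒ 0x00
lane 11: tail/zero ⇒ 0x00
lane 12: tail/zero ⇒ 0x00
lane 13: tail/zero ⇒ 0x00
lane 14: tail/zero ⇒ 0x00
lane 15: tail/zero ⇒ 0x00

vd[12] = 0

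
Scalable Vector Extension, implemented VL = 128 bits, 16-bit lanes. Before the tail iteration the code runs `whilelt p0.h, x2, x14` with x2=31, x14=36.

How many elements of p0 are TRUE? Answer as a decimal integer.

128-bit reg / 16-bit elem → 8 lanes
active while 31+j < 36, i.e. j ∈ [0,5) capped at 8 ⇒ 5

vl = 5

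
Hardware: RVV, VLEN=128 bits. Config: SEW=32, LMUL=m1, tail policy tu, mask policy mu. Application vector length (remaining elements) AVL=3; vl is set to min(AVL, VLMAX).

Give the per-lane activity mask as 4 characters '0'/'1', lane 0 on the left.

lanes per group: 128·1/32 = 4
vl = min(AVL, VLMAX) = min(3, 4) = 3
bits (lane 0 leftmost): 1110

predicate = 1110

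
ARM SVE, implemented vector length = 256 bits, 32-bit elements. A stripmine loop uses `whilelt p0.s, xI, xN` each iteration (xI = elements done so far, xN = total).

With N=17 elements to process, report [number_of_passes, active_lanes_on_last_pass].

256-bit reg / 32-bit elem → 8 lanes
N=17: ⌈17/8⌉ = 3 iters; last vl = 17 − 2×8 = 1

[iterations, last_vl] = [3, 1]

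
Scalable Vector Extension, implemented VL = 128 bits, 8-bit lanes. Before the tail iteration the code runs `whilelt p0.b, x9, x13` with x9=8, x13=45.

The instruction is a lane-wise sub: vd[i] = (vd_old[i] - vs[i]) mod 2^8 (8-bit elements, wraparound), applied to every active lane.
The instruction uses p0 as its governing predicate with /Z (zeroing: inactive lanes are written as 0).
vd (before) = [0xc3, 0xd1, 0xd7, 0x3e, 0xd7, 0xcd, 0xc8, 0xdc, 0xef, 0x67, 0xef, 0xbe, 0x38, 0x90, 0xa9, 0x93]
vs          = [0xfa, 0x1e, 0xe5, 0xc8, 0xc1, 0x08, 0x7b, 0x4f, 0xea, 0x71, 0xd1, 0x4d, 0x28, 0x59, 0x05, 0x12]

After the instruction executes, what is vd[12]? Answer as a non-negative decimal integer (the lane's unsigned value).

vd[12] = 16

128-bit reg / 8-bit elem → 16 lanes
active while 8+j < 45, i.e. j ∈ [0,37) capped at 16 ⇒ 16
[0] sub(0xc3,0xfa) = 0xc9
[1] sub(0xd1,0x1e) = 0xb3
[2] sub(0xd7,0xe5) = 0xf2
[3] sub(0x3e,0xc8) = 0x76
[4] sub(0xd7,0xc1) = 0x16
[5] sub(0xcd,0x08) = 0xc5
[6] sub(0xc8,0x7b) = 0x4d
[7] sub(0xdc,0x4f) = 0x8d
[8] sub(0xef,0xea) = 0x05
[9] sub(0x67,0x71) = 0xf6
[10] sub(0xef,0xd1) = 0x1e
[11] sub(0xbe,0x4d) = 0x71
[12] sub(0x38,0x28) = 0x10
[13] sub(0x90,0x59) = 0x37
[14] sub(0xa9,0x05) = 0xa4
[15] sub(0x93,0x12) = 0x81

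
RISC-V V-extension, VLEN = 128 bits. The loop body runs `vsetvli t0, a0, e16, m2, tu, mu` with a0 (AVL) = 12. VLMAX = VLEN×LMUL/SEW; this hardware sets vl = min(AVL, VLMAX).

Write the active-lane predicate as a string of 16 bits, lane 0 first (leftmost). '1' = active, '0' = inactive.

VLMAX = (128 × 2) / 16 = 16 lanes
vl ← min(12, 16) = 12
bits (lane 0 leftmost): 1111111111110000

predicate = 1111111111110000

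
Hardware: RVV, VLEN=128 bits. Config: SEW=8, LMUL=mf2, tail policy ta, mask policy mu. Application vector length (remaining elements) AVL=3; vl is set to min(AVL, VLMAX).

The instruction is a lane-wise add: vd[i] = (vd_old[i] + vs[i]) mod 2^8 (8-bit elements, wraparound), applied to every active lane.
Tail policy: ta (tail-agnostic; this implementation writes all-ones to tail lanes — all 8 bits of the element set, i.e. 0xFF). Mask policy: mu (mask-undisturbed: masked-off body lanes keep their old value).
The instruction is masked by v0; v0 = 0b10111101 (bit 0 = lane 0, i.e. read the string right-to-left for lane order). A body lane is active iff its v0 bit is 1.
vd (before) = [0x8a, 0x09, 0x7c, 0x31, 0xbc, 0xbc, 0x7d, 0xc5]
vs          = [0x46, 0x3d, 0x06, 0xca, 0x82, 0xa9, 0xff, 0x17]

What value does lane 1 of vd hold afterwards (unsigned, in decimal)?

vd[1] = 9

VLMAX = (128 × 1/2) / 8 = 8 lanes
vl = min(AVL, VLMAX) = min(3, 8) = 3
[0] add(0x8a,0x46) = 0xd0
[1] mask-off/keep = 0x09
[2] add(0x7c,0x06) = 0x82
[3] tail/ones = 0xff
[4] tail/ones = 0xff
[5] tail/ones = 0xff
[6] tail/ones = 0xff
[7] tail/ones = 0xff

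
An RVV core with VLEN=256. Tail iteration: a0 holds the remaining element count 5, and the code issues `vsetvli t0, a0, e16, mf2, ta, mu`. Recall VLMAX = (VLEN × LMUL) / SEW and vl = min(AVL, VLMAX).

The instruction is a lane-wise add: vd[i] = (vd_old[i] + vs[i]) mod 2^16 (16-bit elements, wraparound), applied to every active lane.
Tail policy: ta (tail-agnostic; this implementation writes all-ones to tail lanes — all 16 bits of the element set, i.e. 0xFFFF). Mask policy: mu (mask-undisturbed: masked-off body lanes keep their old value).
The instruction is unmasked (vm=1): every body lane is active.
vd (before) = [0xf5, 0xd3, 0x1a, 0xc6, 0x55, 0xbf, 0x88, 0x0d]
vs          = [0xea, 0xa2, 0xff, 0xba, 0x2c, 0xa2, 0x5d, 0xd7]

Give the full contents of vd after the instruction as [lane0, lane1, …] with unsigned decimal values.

vd = [479, 373, 281, 384, 129, 65535, 65535, 65535]

lanes per group: 256·1/2/16 = 8
AVL=5 ≤ VLMAX=8, so vl = 5
vd[0] add(0xf5,0xea) -> 0x1df
vd[1] add(0xd3,0xa2) -> 0x175
vd[2] add(0x1a,0xff) -> 0x119
vd[3] add(0xc6,0xba) -> 0x180
vd[4] add(0x55,0x2c) -> 0x81
vd[5] tail/ones -> 0xffff
vd[6] tail/ones -> 0xffff
vd[7] tail/ones -> 0xffff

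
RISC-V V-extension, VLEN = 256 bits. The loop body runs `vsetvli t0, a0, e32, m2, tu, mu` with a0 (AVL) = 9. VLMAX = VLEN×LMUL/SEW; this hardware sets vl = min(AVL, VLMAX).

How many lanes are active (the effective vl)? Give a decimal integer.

VLMAX = (256 × 2) / 32 = 16 lanes
vl = min(AVL, VLMAX) = min(9, 16) = 9

vl = 9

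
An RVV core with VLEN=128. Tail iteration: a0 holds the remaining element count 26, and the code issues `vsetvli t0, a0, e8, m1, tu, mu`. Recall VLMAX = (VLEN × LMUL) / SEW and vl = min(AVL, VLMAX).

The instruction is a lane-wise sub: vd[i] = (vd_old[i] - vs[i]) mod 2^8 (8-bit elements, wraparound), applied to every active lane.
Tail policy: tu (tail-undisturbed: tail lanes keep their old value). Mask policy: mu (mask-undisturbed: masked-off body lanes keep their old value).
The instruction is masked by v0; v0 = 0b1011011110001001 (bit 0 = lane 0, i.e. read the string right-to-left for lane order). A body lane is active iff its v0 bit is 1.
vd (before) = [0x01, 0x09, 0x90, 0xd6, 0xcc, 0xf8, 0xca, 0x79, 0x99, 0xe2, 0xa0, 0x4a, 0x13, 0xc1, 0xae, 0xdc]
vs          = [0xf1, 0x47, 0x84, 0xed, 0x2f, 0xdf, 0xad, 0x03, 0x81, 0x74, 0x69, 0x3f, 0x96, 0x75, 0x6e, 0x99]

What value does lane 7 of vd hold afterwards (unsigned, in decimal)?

VLMAX = (128 × 1) / 8 = 16 lanes
vl ← min(26, 16) = 16
  i=0: sub(0x01,0xf1) → 16
  i=1: mask-off/keep → 9
  i=2: mask-off/keep → 144
  i=3: sub(0xd6,0xed) → 233
  i=4: mask-off/keep → 204
  i=5: mask-off/keep → 248
  i=6: mask-off/keep → 202
  i=7: sub(0x79,0x03) → 118
  i=8: sub(0x99,0x81) → 24
  i=9: sub(0xe2,0x74) → 110
  i=10: sub(0xa0,0x69) → 55
  i=11: mask-off/keep → 74
  i=12: sub(0x13,0x96) → 125
  i=13: sub(0xc1,0x75) → 76
  i=14: mask-off/keep → 174
  i=15: sub(0xdc,0x99) → 67

vd[7] = 118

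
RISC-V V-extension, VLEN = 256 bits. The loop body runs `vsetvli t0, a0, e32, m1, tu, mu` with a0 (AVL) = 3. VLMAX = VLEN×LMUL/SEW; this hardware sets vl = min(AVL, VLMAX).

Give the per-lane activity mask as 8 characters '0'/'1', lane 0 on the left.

lanes per group: 256·1/32 = 8
vl ← min(3, 8) = 3
bits (lane 0 leftmost): 11100000

predicate = 11100000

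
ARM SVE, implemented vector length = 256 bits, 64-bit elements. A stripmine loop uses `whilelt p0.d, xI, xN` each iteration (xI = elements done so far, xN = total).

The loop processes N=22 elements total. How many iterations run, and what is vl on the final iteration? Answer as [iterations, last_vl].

[iterations, last_vl] = [6, 2]

lane count: 256 div 64 = 4
N=22: ⌈22/4⌉ = 6 iters; last vl = 22 − 5×4 = 2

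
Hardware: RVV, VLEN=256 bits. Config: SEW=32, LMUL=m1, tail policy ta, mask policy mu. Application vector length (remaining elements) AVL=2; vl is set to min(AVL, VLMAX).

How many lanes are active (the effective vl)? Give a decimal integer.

VLMAX = VLEN×LMUL/SEW = 256×1/32 = 8
AVL=2 ≤ VLMAX=8, so vl = 2

vl = 2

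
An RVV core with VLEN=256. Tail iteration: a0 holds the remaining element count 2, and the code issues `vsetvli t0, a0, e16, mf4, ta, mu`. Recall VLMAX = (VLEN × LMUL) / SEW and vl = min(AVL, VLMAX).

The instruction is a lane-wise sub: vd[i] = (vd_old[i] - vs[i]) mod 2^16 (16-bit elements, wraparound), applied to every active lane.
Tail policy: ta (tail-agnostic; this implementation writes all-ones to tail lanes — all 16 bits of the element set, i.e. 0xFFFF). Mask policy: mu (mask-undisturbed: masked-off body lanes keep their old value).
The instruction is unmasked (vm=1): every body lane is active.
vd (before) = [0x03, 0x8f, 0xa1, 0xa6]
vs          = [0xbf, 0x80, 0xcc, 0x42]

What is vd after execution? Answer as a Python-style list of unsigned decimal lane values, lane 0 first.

vd = [65348, 15, 65535, 65535]

lanes per group: 256·1/4/16 = 4
AVL=2 ≤ VLMAX=4, so vl = 2
lane  0: sub(0x03,0xbf) ⇒ 0xff44
lane  1: sub(0x8f,0x80) ⇒ 0x0f
lane  2: tail/ones ⇒ 0xffff
lane  3: tail/ones ⇒ 0xffff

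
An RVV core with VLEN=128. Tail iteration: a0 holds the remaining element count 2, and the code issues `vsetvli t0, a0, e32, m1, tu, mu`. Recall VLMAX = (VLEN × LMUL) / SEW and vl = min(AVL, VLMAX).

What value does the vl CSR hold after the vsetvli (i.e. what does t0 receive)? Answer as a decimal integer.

lanes per group: 128·1/32 = 4
vl ← min(2, 4) = 2

vl = 2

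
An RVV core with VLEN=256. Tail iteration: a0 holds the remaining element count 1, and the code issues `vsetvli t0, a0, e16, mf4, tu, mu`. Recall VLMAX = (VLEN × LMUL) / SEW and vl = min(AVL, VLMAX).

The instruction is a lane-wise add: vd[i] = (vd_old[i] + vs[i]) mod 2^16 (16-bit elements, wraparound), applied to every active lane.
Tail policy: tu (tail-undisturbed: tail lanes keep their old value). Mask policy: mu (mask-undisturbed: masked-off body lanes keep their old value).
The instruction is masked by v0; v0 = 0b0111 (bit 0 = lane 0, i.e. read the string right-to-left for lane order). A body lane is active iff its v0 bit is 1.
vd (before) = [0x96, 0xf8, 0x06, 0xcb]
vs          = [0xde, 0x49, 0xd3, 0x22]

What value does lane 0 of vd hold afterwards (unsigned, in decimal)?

VLMAX = (256 × 1/4) / 16 = 4 lanes
AVL=1 ≤ VLMAX=4, so vl = 1
vd[0] add(0x96,0xde) -> 0x174
vd[1] tail/keep -> 0xf8
vd[2] tail/keep -> 0x06
vd[3] tail/keep -> 0xcb

vd[0] = 372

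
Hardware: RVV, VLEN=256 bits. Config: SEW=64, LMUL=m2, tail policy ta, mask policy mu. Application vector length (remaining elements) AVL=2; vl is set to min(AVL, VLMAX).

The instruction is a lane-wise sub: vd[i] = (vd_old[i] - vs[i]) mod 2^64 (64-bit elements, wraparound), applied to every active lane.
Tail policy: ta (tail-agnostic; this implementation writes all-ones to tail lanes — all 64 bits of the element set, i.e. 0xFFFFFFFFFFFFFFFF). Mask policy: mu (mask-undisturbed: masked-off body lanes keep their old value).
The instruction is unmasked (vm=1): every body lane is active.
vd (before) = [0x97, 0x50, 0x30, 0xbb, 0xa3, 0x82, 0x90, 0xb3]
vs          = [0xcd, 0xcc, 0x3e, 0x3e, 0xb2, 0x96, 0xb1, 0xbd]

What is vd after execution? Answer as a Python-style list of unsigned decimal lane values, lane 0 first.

vd = [18446744073709551562, 18446744073709551492, 18446744073709551615, 18446744073709551615, 18446744073709551615, 18446744073709551615, 18446744073709551615, 18446744073709551615]

VLMAX = (256 × 2) / 64 = 8 lanes
AVL=2 ≤ VLMAX=8, so vl = 2
lane  0: sub(0x97,0xcd) ⇒ 0xffffffffffffffca
lane  1: sub(0x50,0xcc) ⇒ 0xffffffffffffff84
lane  2: tail/ones ⇒ 0xffffffffffffffff
lane  3: tail/ones ⇒ 0xffffffffffffffff
lane  4: tail/ones ⇒ 0xffffffffffffffff
lane  5: tail/ones ⇒ 0xffffffffffffffff
lane  6: tail/ones ⇒ 0xffffffffffffffff
lane  7: tail/ones ⇒ 0xffffffffffffffff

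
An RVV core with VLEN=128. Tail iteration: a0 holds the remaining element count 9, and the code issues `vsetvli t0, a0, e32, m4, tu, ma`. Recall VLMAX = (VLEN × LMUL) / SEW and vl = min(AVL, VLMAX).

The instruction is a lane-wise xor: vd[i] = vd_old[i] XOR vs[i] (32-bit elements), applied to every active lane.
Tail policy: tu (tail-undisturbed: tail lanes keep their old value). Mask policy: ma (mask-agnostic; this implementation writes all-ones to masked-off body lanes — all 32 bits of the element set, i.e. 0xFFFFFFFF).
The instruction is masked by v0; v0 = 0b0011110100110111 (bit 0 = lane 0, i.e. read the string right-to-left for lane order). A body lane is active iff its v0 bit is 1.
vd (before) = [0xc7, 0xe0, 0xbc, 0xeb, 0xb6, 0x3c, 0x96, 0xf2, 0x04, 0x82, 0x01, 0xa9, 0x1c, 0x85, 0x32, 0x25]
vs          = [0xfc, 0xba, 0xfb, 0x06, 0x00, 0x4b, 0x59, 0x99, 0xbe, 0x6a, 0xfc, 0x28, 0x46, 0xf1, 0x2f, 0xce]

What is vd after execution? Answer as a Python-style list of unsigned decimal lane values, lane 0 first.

VLMAX = (128 × 4) / 32 = 16 lanes
AVL=9 ≤ VLMAX=16, so vl = 9
  i=0: xor(0xc7,0xfc) → 59
  i=1: xor(0xe0,0xba) → 90
  i=2: xor(0xbc,0xfb) → 71
  i=3: mask-off/ones → 4294967295
  i=4: xor(0xb6,0x00) → 182
  i=5: xor(0x3c,0x4b) → 119
  i=6: mask-off/ones → 4294967295
  i=7: mask-off/ones → 4294967295
  i=8: xor(0x04,0xbe) → 186
  i=9: tail/keep → 130
  i=10: tail/keep → 1
  i=11: tail/keep → 169
  i=12: tail/keep → 28
  i=13: tail/keep → 133
  i=14: tail/keep → 50
  i=15: tail/keep → 37

vd = [59, 90, 71, 4294967295, 182, 119, 4294967295, 4294967295, 186, 130, 1, 169, 28, 133, 50, 37]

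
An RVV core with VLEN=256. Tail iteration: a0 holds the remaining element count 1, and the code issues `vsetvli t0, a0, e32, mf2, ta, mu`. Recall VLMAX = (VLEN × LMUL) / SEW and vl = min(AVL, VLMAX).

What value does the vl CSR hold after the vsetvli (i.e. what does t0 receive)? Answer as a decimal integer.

vl = 1

VLMAX = (256 × 1/2) / 32 = 4 lanes
vl = min(AVL, VLMAX) = min(1, 4) = 1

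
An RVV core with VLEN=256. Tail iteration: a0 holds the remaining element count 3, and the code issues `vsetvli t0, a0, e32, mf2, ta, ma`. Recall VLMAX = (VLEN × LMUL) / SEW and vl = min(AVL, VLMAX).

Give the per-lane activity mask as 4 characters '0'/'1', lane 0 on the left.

predicate = 1110

VLMAX = VLEN×LMUL/SEW = 256×1/2/32 = 4
AVL=3 ≤ VLMAX=4, so vl = 3
bits (lane 0 leftmost): 1110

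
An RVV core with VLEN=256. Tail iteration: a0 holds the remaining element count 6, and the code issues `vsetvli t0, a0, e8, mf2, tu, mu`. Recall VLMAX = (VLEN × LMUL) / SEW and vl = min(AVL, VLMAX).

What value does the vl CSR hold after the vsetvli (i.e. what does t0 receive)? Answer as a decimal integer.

vl = 6

lanes per group: 256·1/2/8 = 16
vl = min(AVL, VLMAX) = min(6, 16) = 6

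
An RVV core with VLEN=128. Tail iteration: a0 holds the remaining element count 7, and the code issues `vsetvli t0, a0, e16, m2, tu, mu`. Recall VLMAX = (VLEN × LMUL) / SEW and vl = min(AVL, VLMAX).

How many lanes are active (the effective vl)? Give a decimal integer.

lanes per group: 128·2/16 = 16
AVL=7 ≤ VLMAX=16, so vl = 7

vl = 7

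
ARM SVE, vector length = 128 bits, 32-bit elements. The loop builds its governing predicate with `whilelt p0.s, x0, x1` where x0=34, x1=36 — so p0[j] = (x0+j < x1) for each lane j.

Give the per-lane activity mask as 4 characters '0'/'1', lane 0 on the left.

predicate = 1100

128-bit reg / 32-bit elem → 4 lanes
p0[j] = (34+j < 36); true for j=0..1 → 2 lanes set
bits (lane 0 leftmost): 1100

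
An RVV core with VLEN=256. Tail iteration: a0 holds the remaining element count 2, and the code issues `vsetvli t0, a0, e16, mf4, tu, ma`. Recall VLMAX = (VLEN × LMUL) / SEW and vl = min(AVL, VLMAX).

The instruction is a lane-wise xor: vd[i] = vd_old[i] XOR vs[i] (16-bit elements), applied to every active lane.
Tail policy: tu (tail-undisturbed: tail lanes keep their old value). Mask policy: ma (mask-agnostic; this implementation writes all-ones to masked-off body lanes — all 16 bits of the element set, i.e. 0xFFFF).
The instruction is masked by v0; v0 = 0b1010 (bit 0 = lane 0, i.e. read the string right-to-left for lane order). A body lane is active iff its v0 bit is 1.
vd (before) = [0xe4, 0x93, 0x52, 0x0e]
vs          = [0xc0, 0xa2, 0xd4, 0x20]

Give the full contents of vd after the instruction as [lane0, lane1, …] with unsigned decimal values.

VLMAX = VLEN×LMUL/SEW = 256×1/4/16 = 4
vl ← min(2, 4) = 2
lane  0: mask-off/ones ⇒ 0xffff
lane  1: xor(0x93,0xa2) ⇒ 0x31
lane  2: tail/keep ⇒ 0x52
lane  3: tail/keep ⇒ 0x0e

vd = [65535, 49, 82, 14]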